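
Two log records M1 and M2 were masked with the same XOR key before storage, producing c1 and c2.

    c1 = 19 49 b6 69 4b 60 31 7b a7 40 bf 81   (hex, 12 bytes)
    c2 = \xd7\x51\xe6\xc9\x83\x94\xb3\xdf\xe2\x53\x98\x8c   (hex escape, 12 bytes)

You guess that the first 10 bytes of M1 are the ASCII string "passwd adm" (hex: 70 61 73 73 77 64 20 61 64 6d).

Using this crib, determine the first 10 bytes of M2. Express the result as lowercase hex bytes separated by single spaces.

First, c1 ⊕ c2 = (M1 ⊕ K) ⊕ (M2 ⊕ K) = M1 ⊕ M2, so the key drops out. Then M2 = (M1 ⊕ M2) ⊕ M1 over the first 10 bytes.
byte 0: (19 XOR d7) XOR 70 = ce XOR 70 = be
byte 1: (49 XOR 51) XOR 61 = 18 XOR 61 = 79
byte 2: (b6 XOR e6) XOR 73 = 50 XOR 73 = 23
byte 3: (69 XOR c9) XOR 73 = a0 XOR 73 = d3
byte 4: (4b XOR 83) XOR 77 = c8 XOR 77 = bf
byte 5: (60 XOR 94) XOR 64 = f4 XOR 64 = 90
byte 6: (31 XOR b3) XOR 20 = 82 XOR 20 = a2
byte 7: (7b XOR df) XOR 61 = a4 XOR 61 = c5
byte 8: (a7 XOR e2) XOR 64 = 45 XOR 64 = 21
byte 9: (40 XOR 53) XOR 6d = 13 XOR 6d = 7e

be 79 23 d3 bf 90 a2 c5 21 7e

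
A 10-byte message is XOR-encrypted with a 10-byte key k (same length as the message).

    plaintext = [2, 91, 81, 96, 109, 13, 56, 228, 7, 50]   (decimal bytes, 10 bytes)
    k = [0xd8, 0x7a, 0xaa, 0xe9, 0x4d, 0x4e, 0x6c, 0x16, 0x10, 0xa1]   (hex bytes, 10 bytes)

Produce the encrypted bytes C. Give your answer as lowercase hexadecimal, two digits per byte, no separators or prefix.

da21fb89204354f21793

XOR is its own inverse, so applying the key byte-wise gives the result directly.
02 xor d8 = da
5b xor 7a = 21
51 xor aa = fb
60 xor e9 = 89
6d xor 4d = 20
0d xor 4e = 43
38 xor 6c = 54
e4 xor 16 = f2
07 xor 10 = 17
32 xor a1 = 93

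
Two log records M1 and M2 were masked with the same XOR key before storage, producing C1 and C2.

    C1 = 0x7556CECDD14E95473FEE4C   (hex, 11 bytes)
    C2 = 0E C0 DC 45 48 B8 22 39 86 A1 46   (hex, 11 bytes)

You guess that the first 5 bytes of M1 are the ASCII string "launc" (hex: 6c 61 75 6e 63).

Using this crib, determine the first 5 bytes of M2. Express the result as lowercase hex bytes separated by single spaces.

17 f7 67 e6 fa

First, C1 ⊕ C2 = (M1 ⊕ K) ⊕ (M2 ⊕ K) = M1 ⊕ M2, so the key drops out. Then M2 = (M1 ⊕ M2) ⊕ M1 over the first 5 bytes.
byte 0: (75 ⊕ 0e) ⊕ 6c = 7b ⊕ 6c = 17
byte 1: (56 ⊕ c0) ⊕ 61 = 96 ⊕ 61 = f7
byte 2: (ce ⊕ dc) ⊕ 75 = 12 ⊕ 75 = 67
byte 3: (cd ⊕ 45) ⊕ 6e = 88 ⊕ 6e = e6
byte 4: (d1 ⊕ 48) ⊕ 63 = 99 ⊕ 63 = fa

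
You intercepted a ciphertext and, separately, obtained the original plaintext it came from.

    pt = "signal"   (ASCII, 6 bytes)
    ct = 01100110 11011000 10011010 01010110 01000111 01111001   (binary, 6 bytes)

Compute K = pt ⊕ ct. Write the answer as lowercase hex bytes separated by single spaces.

15 b1 fd 38 26 15

Since ct = pt ⊕ K, XORing both sides with pt gives K = pt ⊕ ct.
byte 0: 73 ⊕ 66 = 15
byte 1: 69 ⊕ d8 = b1
byte 2: 67 ⊕ 9a = fd
byte 3: 6e ⊕ 56 = 38
byte 4: 61 ⊕ 47 = 26
byte 5: 6c ⊕ 79 = 15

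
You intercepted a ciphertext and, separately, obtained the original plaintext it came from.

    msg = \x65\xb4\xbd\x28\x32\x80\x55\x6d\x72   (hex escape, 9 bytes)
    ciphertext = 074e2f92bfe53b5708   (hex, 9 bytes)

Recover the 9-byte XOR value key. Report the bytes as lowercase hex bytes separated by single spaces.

Since ciphertext = msg ⊕ key, XORing both sides with msg gives key = msg ⊕ ciphertext.
byte 0: 101 ^   7 =  98
byte 1: 180 ^  78 = 250
byte 2: 189 ^  47 = 146
byte 3:  40 ^ 146 = 186
byte 4:  50 ^ 191 = 141
byte 5: 128 ^ 229 = 101
byte 6:  85 ^  59 = 110
byte 7: 109 ^  87 =  58
byte 8: 114 ^   8 = 122

62 fa 92 ba 8d 65 6e 3a 7a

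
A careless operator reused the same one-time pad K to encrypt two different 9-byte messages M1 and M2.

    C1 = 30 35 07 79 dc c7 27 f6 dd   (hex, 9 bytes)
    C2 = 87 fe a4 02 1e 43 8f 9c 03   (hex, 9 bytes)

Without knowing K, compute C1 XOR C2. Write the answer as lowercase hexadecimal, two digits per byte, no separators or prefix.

C1 ⊕ C2 = (M1 ⊕ K) ⊕ (M2 ⊕ K) = M1 ⊕ M2 — the shared key cancels under XOR.
30 xor 87 = b7
35 xor fe = cb
07 xor a4 = a3
79 xor 02 = 7b
dc xor 1e = c2
c7 xor 43 = 84
27 xor 8f = a8
f6 xor 9c = 6a
dd xor 03 = de

b7cba37bc284a86ade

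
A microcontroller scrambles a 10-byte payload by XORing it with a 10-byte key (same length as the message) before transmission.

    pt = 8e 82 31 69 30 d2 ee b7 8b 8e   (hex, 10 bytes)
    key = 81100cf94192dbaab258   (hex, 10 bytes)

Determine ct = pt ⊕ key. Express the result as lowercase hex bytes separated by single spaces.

0f 92 3d 90 71 40 35 1d 39 d6

XOR is its own inverse, so applying the key byte-wise gives the result directly.
byte 0: 8e XOR 81 = 0f
byte 1: 82 XOR 10 = 92
byte 2: 31 XOR 0c = 3d
byte 3: 69 XOR f9 = 90
byte 4: 30 XOR 41 = 71
byte 5: d2 XOR 92 = 40
byte 6: ee XOR db = 35
byte 7: b7 XOR aa = 1d
byte 8: 8b XOR b2 = 39
byte 9: 8e XOR 58 = d6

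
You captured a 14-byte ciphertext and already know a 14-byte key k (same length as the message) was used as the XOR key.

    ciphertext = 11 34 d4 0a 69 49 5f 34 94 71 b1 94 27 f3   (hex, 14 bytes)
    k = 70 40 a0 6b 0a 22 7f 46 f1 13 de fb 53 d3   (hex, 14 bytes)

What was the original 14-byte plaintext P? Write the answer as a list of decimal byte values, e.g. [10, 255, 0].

[97, 116, 116, 97, 99, 107, 32, 114, 101, 98, 111, 111, 116, 32]

XOR is its own inverse, so applying the key byte-wise gives the result directly.
byte 0: 11 ^ 70 = 61
byte 1: 34 ^ 40 = 74
byte 2: d4 ^ a0 = 74
byte 3: 0a ^ 6b = 61
byte 4: 69 ^ 0a = 63
byte 5: 49 ^ 22 = 6b
byte 6: 5f ^ 7f = 20
byte 7: 34 ^ 46 = 72
byte 8: 94 ^ f1 = 65
byte 9: 71 ^ 13 = 62
byte 10: b1 ^ de = 6f
byte 11: 94 ^ fb = 6f
byte 12: 27 ^ 53 = 74
byte 13: f3 ^ d3 = 20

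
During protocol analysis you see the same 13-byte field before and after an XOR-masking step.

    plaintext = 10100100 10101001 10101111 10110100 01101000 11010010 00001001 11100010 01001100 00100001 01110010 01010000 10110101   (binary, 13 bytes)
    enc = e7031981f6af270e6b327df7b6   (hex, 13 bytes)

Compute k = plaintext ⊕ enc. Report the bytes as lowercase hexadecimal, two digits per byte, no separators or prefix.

43aab6359e7d2eec27130fa703

Since enc = plaintext ⊕ k, XORing both sides with plaintext gives k = plaintext ⊕ enc.
byte 0: 10100100 ^ 11100111 = 01000011
byte 1: 10101001 ^ 00000011 = 10101010
byte 2: 10101111 ^ 00011001 = 10110110
byte 3: 10110100 ^ 10000001 = 00110101
byte 4: 01101000 ^ 11110110 = 10011110
byte 5: 11010010 ^ 10101111 = 01111101
byte 6: 00001001 ^ 00100111 = 00101110
byte 7: 11100010 ^ 00001110 = 11101100
byte 8: 01001100 ^ 01101011 = 00100111
byte 9: 00100001 ^ 00110010 = 00010011
byte 10: 01110010 ^ 01111101 = 00001111
byte 11: 01010000 ^ 11110111 = 10100111
byte 12: 10110101 ^ 10110110 = 00000011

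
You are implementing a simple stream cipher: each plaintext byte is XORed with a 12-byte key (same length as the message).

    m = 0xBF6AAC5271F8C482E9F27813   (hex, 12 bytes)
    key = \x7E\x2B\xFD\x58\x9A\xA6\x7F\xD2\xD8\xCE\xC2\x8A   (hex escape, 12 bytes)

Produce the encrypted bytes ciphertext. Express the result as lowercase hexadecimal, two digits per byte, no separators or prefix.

c141510aeb5ebb50313cba99

bf ^ 7e = c1
6a ^ 2b = 41
ac ^ fd = 51
52 ^ 58 = 0a
71 ^ 9a = eb
f8 ^ a6 = 5e
c4 ^ 7f = bb
82 ^ d2 = 50
e9 ^ d8 = 31
f2 ^ ce = 3c
78 ^ c2 = ba
13 ^ 8a = 99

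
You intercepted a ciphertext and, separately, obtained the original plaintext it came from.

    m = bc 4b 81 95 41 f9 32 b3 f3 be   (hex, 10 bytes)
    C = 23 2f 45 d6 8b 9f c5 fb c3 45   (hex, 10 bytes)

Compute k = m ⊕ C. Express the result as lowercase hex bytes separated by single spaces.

9f 64 c4 43 ca 66 f7 48 30 fb

Since C = m ⊕ k, XORing both sides with m gives k = m ⊕ C.
188 ^  35 = 159
 75 ^  47 = 100
129 ^  69 = 196
149 ^ 214 =  67
 65 ^ 139 = 202
249 ^ 159 = 102
 50 ^ 197 = 247
179 ^ 251 =  72
243 ^ 195 =  48
190 ^  69 = 251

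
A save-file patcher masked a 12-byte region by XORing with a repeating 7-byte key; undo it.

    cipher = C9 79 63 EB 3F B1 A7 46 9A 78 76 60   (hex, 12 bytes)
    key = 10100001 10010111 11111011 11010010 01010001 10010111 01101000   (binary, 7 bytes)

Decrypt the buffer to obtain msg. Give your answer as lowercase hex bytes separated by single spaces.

The 7-byte key repeats, so the effective keystream is a1 97 fb d2 51 97 68 a1 97 fb d2 51.
byte 0: c9 xor a1 = 68
byte 1: 79 xor 97 = ee
byte 2: 63 xor fb = 98
byte 3: eb xor d2 = 39
byte 4: 3f xor 51 = 6e
byte 5: b1 xor 97 = 26
byte 6: a7 xor 68 = cf
byte 7: 46 xor a1 = e7
byte 8: 9a xor 97 = 0d
byte 9: 78 xor fb = 83
byte 10: 76 xor d2 = a4
byte 11: 60 xor 51 = 31

68 ee 98 39 6e 26 cf e7 0d 83 a4 31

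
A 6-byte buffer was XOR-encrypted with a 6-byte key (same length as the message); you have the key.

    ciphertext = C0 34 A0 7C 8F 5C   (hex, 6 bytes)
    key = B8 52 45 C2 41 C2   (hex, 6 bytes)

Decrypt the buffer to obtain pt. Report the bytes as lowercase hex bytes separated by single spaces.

XOR is its own inverse, so applying the key byte-wise gives the result directly.
c0 ^ b8 = 78
34 ^ 52 = 66
a0 ^ 45 = e5
7c ^ c2 = be
8f ^ 41 = ce
5c ^ c2 = 9e

78 66 e5 be ce 9e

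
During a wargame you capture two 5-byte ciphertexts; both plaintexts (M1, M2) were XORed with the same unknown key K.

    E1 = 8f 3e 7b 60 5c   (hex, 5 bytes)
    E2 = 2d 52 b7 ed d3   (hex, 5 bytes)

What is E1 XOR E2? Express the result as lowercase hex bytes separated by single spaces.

a2 6c cc 8d 8f

E1 ⊕ E2 = (M1 ⊕ K) ⊕ (M2 ⊕ K) = M1 ⊕ M2 — the shared key cancels under XOR.
8f xor 2d = a2
3e xor 52 = 6c
7b xor b7 = cc
60 xor ed = 8d
5c xor d3 = 8f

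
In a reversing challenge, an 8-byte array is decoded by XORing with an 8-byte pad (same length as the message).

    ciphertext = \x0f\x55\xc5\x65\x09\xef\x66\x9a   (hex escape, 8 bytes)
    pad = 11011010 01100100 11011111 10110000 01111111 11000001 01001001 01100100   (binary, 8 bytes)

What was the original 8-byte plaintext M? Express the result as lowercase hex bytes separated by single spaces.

d5 31 1a d5 76 2e 2f fe

 15 ^ 218 = 213
 85 ^ 100 =  49
197 ^ 223 =  26
101 ^ 176 = 213
  9 ^ 127 = 118
239 ^ 193 =  46
102 ^  73 =  47
154 ^ 100 = 254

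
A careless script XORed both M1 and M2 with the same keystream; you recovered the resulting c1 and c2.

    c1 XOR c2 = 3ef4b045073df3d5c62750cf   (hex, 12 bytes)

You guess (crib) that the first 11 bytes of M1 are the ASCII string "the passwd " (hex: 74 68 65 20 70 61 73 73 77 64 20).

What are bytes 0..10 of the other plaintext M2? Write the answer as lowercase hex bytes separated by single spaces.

4a 9c d5 65 77 5c 80 a6 b1 43 70

Since c1 ⊕ c2 = M1 ⊕ M2, XORing with the guessed M1 bytes yields the corresponding M2 bytes: M2 = (c1 ⊕ c2) ⊕ M1.
3e xor 74 = 4a
f4 xor 68 = 9c
b0 xor 65 = d5
45 xor 20 = 65
07 xor 70 = 77
3d xor 61 = 5c
f3 xor 73 = 80
d5 xor 73 = a6
c6 xor 77 = b1
27 xor 64 = 43
50 xor 20 = 70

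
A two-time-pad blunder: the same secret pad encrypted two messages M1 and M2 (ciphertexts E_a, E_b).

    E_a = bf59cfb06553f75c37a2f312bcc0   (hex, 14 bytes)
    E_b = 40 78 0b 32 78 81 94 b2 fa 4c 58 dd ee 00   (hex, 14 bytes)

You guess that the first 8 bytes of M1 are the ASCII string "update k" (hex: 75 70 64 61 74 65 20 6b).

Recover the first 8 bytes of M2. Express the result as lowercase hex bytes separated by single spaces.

8a 51 a0 e3 69 b7 43 85

First, E_a ⊕ E_b = (M1 ⊕ K) ⊕ (M2 ⊕ K) = M1 ⊕ M2, so the key drops out. Then M2 = (M1 ⊕ M2) ⊕ M1 over the first 8 bytes.
byte 0: (bf XOR 40) XOR 75 = ff XOR 75 = 8a
byte 1: (59 XOR 78) XOR 70 = 21 XOR 70 = 51
byte 2: (cf XOR 0b) XOR 64 = c4 XOR 64 = a0
byte 3: (b0 XOR 32) XOR 61 = 82 XOR 61 = e3
byte 4: (65 XOR 78) XOR 74 = 1d XOR 74 = 69
byte 5: (53 XOR 81) XOR 65 = d2 XOR 65 = b7
byte 6: (f7 XOR 94) XOR 20 = 63 XOR 20 = 43
byte 7: (5c XOR b2) XOR 6b = ee XOR 6b = 85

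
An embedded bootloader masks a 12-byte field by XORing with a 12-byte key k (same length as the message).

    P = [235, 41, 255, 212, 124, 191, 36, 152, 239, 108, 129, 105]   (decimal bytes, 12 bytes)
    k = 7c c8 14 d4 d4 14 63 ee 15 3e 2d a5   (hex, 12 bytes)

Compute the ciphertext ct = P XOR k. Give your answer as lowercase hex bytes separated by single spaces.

eb xor 7c = 97
29 xor c8 = e1
ff xor 14 = eb
d4 xor d4 = 00
7c xor d4 = a8
bf xor 14 = ab
24 xor 63 = 47
98 xor ee = 76
ef xor 15 = fa
6c xor 3e = 52
81 xor 2d = ac
69 xor a5 = cc

97 e1 eb 00 a8 ab 47 76 fa 52 ac cc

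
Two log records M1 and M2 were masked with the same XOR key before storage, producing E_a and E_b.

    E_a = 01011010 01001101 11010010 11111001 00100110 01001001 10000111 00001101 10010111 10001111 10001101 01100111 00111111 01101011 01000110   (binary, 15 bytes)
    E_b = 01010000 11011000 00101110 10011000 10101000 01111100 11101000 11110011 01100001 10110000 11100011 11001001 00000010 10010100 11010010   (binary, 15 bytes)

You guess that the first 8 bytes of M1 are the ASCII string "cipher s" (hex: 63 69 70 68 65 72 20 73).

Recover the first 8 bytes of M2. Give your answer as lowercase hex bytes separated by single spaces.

69 fc 8c 09 eb 47 4f 8d

First, E_a ⊕ E_b = (M1 ⊕ K) ⊕ (M2 ⊕ K) = M1 ⊕ M2, so the key drops out. Then M2 = (M1 ⊕ M2) ⊕ M1 over the first 8 bytes.
byte 0: (5a ⊕ 50) ⊕ 63 = 0a ⊕ 63 = 69
byte 1: (4d ⊕ d8) ⊕ 69 = 95 ⊕ 69 = fc
byte 2: (d2 ⊕ 2e) ⊕ 70 = fc ⊕ 70 = 8c
byte 3: (f9 ⊕ 98) ⊕ 68 = 61 ⊕ 68 = 09
byte 4: (26 ⊕ a8) ⊕ 65 = 8e ⊕ 65 = eb
byte 5: (49 ⊕ 7c) ⊕ 72 = 35 ⊕ 72 = 47
byte 6: (87 ⊕ e8) ⊕ 20 = 6f ⊕ 20 = 4f
byte 7: (0d ⊕ f3) ⊕ 73 = fe ⊕ 73 = 8d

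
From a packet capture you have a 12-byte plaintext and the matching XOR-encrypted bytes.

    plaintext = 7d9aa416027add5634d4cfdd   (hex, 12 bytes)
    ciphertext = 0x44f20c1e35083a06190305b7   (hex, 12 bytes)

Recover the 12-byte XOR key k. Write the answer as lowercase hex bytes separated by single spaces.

Since ciphertext = plaintext ⊕ k, XORing both sides with plaintext gives k = plaintext ⊕ ciphertext.
125 ^  68 =  57
154 ^ 242 = 104
164 ^  12 = 168
 22 ^  30 =   8
  2 ^  53 =  55
122 ^   8 = 114
221 ^  58 = 231
 86 ^   6 =  80
 52 ^  25 =  45
212 ^   3 = 215
207 ^   5 = 202
221 ^ 183 = 106

39 68 a8 08 37 72 e7 50 2d d7 ca 6a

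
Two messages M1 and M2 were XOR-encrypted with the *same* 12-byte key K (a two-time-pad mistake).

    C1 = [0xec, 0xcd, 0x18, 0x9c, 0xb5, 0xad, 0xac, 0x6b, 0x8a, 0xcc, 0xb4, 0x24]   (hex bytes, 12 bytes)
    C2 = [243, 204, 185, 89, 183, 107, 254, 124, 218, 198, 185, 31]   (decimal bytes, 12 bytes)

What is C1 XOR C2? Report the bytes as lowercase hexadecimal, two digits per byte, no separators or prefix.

C1 ⊕ C2 = (M1 ⊕ K) ⊕ (M2 ⊕ K) = M1 ⊕ M2 — the shared key cancels under XOR.
ec XOR f3 = 1f
cd XOR cc = 01
18 XOR b9 = a1
9c XOR 59 = c5
b5 XOR b7 = 02
ad XOR 6b = c6
ac XOR fe = 52
6b XOR 7c = 17
8a XOR da = 50
cc XOR c6 = 0a
b4 XOR b9 = 0d
24 XOR 1f = 3b

1f01a1c502c65217500a0d3b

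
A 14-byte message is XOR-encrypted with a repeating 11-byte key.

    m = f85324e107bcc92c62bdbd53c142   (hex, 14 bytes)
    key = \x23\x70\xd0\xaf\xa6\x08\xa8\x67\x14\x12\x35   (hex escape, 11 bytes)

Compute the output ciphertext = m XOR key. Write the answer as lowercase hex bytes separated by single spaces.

The 11-byte key repeats, so the effective keystream is 23 70 d0 af a6 08 a8 67 14 12 35 23 70 d0.
byte 0: 11111000 ⊕ 00100011 = 11011011
byte 1: 01010011 ⊕ 01110000 = 00100011
byte 2: 00100100 ⊕ 11010000 = 11110100
byte 3: 11100001 ⊕ 10101111 = 01001110
byte 4: 00000111 ⊕ 10100110 = 10100001
byte 5: 10111100 ⊕ 00001000 = 10110100
byte 6: 11001001 ⊕ 10101000 = 01100001
byte 7: 00101100 ⊕ 01100111 = 01001011
byte 8: 01100010 ⊕ 00010100 = 01110110
byte 9: 10111101 ⊕ 00010010 = 10101111
byte 10: 10111101 ⊕ 00110101 = 10001000
byte 11: 01010011 ⊕ 00100011 = 01110000
byte 12: 11000001 ⊕ 01110000 = 10110001
byte 13: 01000010 ⊕ 11010000 = 10010010

db 23 f4 4e a1 b4 61 4b 76 af 88 70 b1 92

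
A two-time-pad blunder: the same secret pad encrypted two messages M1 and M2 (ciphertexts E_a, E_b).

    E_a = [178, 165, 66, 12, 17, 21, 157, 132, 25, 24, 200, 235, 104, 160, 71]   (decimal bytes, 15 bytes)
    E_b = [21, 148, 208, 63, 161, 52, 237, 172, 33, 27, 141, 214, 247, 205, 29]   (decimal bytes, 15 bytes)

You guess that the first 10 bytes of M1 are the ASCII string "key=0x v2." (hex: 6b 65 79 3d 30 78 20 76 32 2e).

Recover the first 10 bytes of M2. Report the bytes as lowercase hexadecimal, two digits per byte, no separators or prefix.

First, E_a ⊕ E_b = (M1 ⊕ K) ⊕ (M2 ⊕ K) = M1 ⊕ M2, so the key drops out. Then M2 = (M1 ⊕ M2) ⊕ M1 over the first 10 bytes.
byte 0: (b2 xor 15) xor 6b = a7 xor 6b = cc
byte 1: (a5 xor 94) xor 65 = 31 xor 65 = 54
byte 2: (42 xor d0) xor 79 = 92 xor 79 = eb
byte 3: (0c xor 3f) xor 3d = 33 xor 3d = 0e
byte 4: (11 xor a1) xor 30 = b0 xor 30 = 80
byte 5: (15 xor 34) xor 78 = 21 xor 78 = 59
byte 6: (9d xor ed) xor 20 = 70 xor 20 = 50
byte 7: (84 xor ac) xor 76 = 28 xor 76 = 5e
byte 8: (19 xor 21) xor 32 = 38 xor 32 = 0a
byte 9: (18 xor 1b) xor 2e = 03 xor 2e = 2d

cc54eb0e8059505e0a2d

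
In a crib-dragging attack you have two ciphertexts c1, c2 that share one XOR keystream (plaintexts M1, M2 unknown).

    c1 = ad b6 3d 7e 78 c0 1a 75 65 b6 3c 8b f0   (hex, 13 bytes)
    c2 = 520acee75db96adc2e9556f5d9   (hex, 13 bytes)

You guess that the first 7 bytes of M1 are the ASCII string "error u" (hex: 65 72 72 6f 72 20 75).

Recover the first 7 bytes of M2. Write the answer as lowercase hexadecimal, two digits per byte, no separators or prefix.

9ace81f6575905

First, c1 ⊕ c2 = (M1 ⊕ K) ⊕ (M2 ⊕ K) = M1 ⊕ M2, so the key drops out. Then M2 = (M1 ⊕ M2) ⊕ M1 over the first 7 bytes.
byte 0: (ad XOR 52) XOR 65 = ff XOR 65 = 9a
byte 1: (b6 XOR 0a) XOR 72 = bc XOR 72 = ce
byte 2: (3d XOR ce) XOR 72 = f3 XOR 72 = 81
byte 3: (7e XOR e7) XOR 6f = 99 XOR 6f = f6
byte 4: (78 XOR 5d) XOR 72 = 25 XOR 72 = 57
byte 5: (c0 XOR b9) XOR 20 = 79 XOR 20 = 59
byte 6: (1a XOR 6a) XOR 75 = 70 XOR 75 = 05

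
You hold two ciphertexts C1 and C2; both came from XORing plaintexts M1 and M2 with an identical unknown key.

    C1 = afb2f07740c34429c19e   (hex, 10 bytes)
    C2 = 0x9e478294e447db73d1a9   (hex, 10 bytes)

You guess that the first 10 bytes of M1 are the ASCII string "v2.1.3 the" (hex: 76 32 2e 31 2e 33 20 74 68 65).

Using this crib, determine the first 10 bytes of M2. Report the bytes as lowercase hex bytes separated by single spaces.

First, C1 ⊕ C2 = (M1 ⊕ K) ⊕ (M2 ⊕ K) = M1 ⊕ M2, so the key drops out. Then M2 = (M1 ⊕ M2) ⊕ M1 over the first 10 bytes.
byte 0: (af xor 9e) xor 76 = 31 xor 76 = 47
byte 1: (b2 xor 47) xor 32 = f5 xor 32 = c7
byte 2: (f0 xor 82) xor 2e = 72 xor 2e = 5c
byte 3: (77 xor 94) xor 31 = e3 xor 31 = d2
byte 4: (40 xor e4) xor 2e = a4 xor 2e = 8a
byte 5: (c3 xor 47) xor 33 = 84 xor 33 = b7
byte 6: (44 xor db) xor 20 = 9f xor 20 = bf
byte 7: (29 xor 73) xor 74 = 5a xor 74 = 2e
byte 8: (c1 xor d1) xor 68 = 10 xor 68 = 78
byte 9: (9e xor a9) xor 65 = 37 xor 65 = 52

47 c7 5c d2 8a b7 bf 2e 78 52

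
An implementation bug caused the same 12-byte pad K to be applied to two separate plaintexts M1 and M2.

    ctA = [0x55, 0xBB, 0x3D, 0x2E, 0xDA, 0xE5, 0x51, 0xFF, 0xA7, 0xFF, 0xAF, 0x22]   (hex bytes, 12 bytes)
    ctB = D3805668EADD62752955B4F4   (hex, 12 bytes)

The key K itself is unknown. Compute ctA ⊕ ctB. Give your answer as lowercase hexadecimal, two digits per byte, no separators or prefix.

ctA ⊕ ctB = (M1 ⊕ K) ⊕ (M2 ⊕ K) = M1 ⊕ M2 — the shared key cancels under XOR.
55 XOR d3 = 86
bb XOR 80 = 3b
3d XOR 56 = 6b
2e XOR 68 = 46
da XOR ea = 30
e5 XOR dd = 38
51 XOR 62 = 33
ff XOR 75 = 8a
a7 XOR 29 = 8e
ff XOR 55 = aa
af XOR b4 = 1b
22 XOR f4 = d6

863b6b463038338a8eaa1bd6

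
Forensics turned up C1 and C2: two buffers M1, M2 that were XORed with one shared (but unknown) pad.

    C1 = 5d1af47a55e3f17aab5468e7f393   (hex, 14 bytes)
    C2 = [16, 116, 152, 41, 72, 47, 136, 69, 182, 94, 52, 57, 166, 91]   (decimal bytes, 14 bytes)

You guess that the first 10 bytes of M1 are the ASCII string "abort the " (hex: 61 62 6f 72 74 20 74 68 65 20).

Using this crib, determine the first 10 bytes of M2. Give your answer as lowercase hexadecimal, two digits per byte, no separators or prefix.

2c0c032169ec0d57782a

First, C1 ⊕ C2 = (M1 ⊕ K) ⊕ (M2 ⊕ K) = M1 ⊕ M2, so the key drops out. Then M2 = (M1 ⊕ M2) ⊕ M1 over the first 10 bytes.
byte 0: (5d xor 10) xor 61 = 4d xor 61 = 2c
byte 1: (1a xor 74) xor 62 = 6e xor 62 = 0c
byte 2: (f4 xor 98) xor 6f = 6c xor 6f = 03
byte 3: (7a xor 29) xor 72 = 53 xor 72 = 21
byte 4: (55 xor 48) xor 74 = 1d xor 74 = 69
byte 5: (e3 xor 2f) xor 20 = cc xor 20 = ec
byte 6: (f1 xor 88) xor 74 = 79 xor 74 = 0d
byte 7: (7a xor 45) xor 68 = 3f xor 68 = 57
byte 8: (ab xor b6) xor 65 = 1d xor 65 = 78
byte 9: (54 xor 5e) xor 20 = 0a xor 20 = 2a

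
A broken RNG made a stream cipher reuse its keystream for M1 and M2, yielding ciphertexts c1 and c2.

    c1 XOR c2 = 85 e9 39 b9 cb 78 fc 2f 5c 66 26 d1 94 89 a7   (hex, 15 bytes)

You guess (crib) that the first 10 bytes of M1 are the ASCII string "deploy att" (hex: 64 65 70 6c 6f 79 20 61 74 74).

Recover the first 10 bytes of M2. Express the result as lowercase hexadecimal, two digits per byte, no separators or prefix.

Since c1 ⊕ c2 = M1 ⊕ M2, XORing with the guessed M1 bytes yields the corresponding M2 bytes: M2 = (c1 ⊕ c2) ⊕ M1.
85 ^ 64 = e1
e9 ^ 65 = 8c
39 ^ 70 = 49
b9 ^ 6c = d5
cb ^ 6f = a4
78 ^ 79 = 01
fc ^ 20 = dc
2f ^ 61 = 4e
5c ^ 74 = 28
66 ^ 74 = 12

e18c49d5a401dc4e2812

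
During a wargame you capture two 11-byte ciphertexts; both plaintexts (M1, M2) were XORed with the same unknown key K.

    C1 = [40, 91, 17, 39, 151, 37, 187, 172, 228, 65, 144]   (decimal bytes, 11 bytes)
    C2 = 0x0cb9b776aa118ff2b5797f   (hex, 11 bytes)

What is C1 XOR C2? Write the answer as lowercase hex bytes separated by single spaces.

C1 ⊕ C2 = (M1 ⊕ K) ⊕ (M2 ⊕ K) = M1 ⊕ M2 — the shared key cancels under XOR.
28 XOR 0c = 24
5b XOR b9 = e2
11 XOR b7 = a6
27 XOR 76 = 51
97 XOR aa = 3d
25 XOR 11 = 34
bb XOR 8f = 34
ac XOR f2 = 5e
e4 XOR b5 = 51
41 XOR 79 = 38
90 XOR 7f = ef

24 e2 a6 51 3d 34 34 5e 51 38 ef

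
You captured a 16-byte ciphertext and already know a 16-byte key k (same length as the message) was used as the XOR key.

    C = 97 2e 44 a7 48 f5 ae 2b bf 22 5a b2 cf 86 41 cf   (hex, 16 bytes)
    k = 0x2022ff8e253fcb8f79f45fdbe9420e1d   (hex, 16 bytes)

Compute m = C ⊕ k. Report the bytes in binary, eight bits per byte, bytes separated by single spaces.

10110111 00001100 10111011 00101001 01101101 11001010 01100101 10100100 11000110 11010110 00000101 01101001 00100110 11000100 01001111 11010010

byte 0: 10010111 ^ 00100000 = 10110111
byte 1: 00101110 ^ 00100010 = 00001100
byte 2: 01000100 ^ 11111111 = 10111011
byte 3: 10100111 ^ 10001110 = 00101001
byte 4: 01001000 ^ 00100101 = 01101101
byte 5: 11110101 ^ 00111111 = 11001010
byte 6: 10101110 ^ 11001011 = 01100101
byte 7: 00101011 ^ 10001111 = 10100100
byte 8: 10111111 ^ 01111001 = 11000110
byte 9: 00100010 ^ 11110100 = 11010110
byte 10: 01011010 ^ 01011111 = 00000101
byte 11: 10110010 ^ 11011011 = 01101001
byte 12: 11001111 ^ 11101001 = 00100110
byte 13: 10000110 ^ 01000010 = 11000100
byte 14: 01000001 ^ 00001110 = 01001111
byte 15: 11001111 ^ 00011101 = 11010010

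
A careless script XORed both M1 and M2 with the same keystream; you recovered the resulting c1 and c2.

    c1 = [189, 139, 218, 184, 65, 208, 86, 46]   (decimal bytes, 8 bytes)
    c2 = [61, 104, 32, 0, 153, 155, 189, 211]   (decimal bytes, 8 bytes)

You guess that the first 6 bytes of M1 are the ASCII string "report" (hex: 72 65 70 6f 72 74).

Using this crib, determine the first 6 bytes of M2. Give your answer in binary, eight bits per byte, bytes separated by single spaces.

First, c1 ⊕ c2 = (M1 ⊕ K) ⊕ (M2 ⊕ K) = M1 ⊕ M2, so the key drops out. Then M2 = (M1 ⊕ M2) ⊕ M1 over the first 6 bytes.
byte 0: (bd XOR 3d) XOR 72 = 80 XOR 72 = f2
byte 1: (8b XOR 68) XOR 65 = e3 XOR 65 = 86
byte 2: (da XOR 20) XOR 70 = fa XOR 70 = 8a
byte 3: (b8 XOR 00) XOR 6f = b8 XOR 6f = d7
byte 4: (41 XOR 99) XOR 72 = d8 XOR 72 = aa
byte 5: (d0 XOR 9b) XOR 74 = 4b XOR 74 = 3f

11110010 10000110 10001010 11010111 10101010 00111111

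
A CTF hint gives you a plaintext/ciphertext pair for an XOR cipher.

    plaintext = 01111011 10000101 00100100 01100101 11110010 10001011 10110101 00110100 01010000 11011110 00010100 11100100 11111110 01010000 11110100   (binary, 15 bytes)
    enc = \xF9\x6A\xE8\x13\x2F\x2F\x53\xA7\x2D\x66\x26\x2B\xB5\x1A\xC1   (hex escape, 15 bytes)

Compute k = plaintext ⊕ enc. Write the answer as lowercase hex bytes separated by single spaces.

82 ef cc 76 dd a4 e6 93 7d b8 32 cf 4b 4a 35

Since enc = plaintext ⊕ k, XORing both sides with plaintext gives k = plaintext ⊕ enc.
123 ^ 249 = 130
133 ^ 106 = 239
 36 ^ 232 = 204
101 ^  19 = 118
242 ^  47 = 221
139 ^  47 = 164
181 ^  83 = 230
 52 ^ 167 = 147
 80 ^  45 = 125
222 ^ 102 = 184
 20 ^  38 =  50
228 ^  43 = 207
254 ^ 181 =  75
 80 ^  26 =  74
244 ^ 193 =  53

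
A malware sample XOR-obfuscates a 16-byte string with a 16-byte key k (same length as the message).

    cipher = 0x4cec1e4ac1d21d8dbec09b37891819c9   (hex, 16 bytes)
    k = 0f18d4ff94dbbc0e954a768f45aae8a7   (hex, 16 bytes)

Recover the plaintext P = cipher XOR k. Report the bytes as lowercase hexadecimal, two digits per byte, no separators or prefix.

43f4cab55509a1832b8aedb8ccb2f16e

XOR is its own inverse, so applying the key byte-wise gives the result directly.
byte 0: 01001100 XOR 00001111 = 01000011
byte 1: 11101100 XOR 00011000 = 11110100
byte 2: 00011110 XOR 11010100 = 11001010
byte 3: 01001010 XOR 11111111 = 10110101
byte 4: 11000001 XOR 10010100 = 01010101
byte 5: 11010010 XOR 11011011 = 00001001
byte 6: 00011101 XOR 10111100 = 10100001
byte 7: 10001101 XOR 00001110 = 10000011
byte 8: 10111110 XOR 10010101 = 00101011
byte 9: 11000000 XOR 01001010 = 10001010
byte 10: 10011011 XOR 01110110 = 11101101
byte 11: 00110111 XOR 10001111 = 10111000
byte 12: 10001001 XOR 01000101 = 11001100
byte 13: 00011000 XOR 10101010 = 10110010
byte 14: 00011001 XOR 11101000 = 11110001
byte 15: 11001001 XOR 10100111 = 01101110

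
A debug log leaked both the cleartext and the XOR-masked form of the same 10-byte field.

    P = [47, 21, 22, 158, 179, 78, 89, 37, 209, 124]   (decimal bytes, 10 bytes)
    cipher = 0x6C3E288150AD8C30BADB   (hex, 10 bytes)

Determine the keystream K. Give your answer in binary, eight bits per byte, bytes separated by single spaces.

01000011 00101011 00111110 00011111 11100011 11100011 11010101 00010101 01101011 10100111

Since cipher = P ⊕ K, XORing both sides with P gives K = P ⊕ cipher.
 47 ⊕ 108 =  67
 21 ⊕  62 =  43
 22 ⊕  40 =  62
158 ⊕ 129 =  31
179 ⊕  80 = 227
 78 ⊕ 173 = 227
 89 ⊕ 140 = 213
 37 ⊕  48 =  21
209 ⊕ 186 = 107
124 ⊕ 219 = 167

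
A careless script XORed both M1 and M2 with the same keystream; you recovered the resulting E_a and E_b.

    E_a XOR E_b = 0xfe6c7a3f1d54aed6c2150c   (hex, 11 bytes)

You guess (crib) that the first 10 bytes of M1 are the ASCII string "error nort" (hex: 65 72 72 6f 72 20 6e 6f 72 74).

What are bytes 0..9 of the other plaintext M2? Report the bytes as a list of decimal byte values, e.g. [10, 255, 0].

Since E_a ⊕ E_b = M1 ⊕ M2, XORing with the guessed M1 bytes yields the corresponding M2 bytes: M2 = (E_a ⊕ E_b) ⊕ M1.
byte 0: fe ^ 65 = 9b
byte 1: 6c ^ 72 = 1e
byte 2: 7a ^ 72 = 08
byte 3: 3f ^ 6f = 50
byte 4: 1d ^ 72 = 6f
byte 5: 54 ^ 20 = 74
byte 6: ae ^ 6e = c0
byte 7: d6 ^ 6f = b9
byte 8: c2 ^ 72 = b0
byte 9: 15 ^ 74 = 61

[155, 30, 8, 80, 111, 116, 192, 185, 176, 97]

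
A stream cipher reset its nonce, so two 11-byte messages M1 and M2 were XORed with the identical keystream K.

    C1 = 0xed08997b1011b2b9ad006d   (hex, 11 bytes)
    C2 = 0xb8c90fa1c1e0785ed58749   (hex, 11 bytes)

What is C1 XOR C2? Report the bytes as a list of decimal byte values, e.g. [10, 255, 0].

C1 ⊕ C2 = (M1 ⊕ K) ⊕ (M2 ⊕ K) = M1 ⊕ M2 — the shared key cancels under XOR.
ed xor b8 = 55
08 xor c9 = c1
99 xor 0f = 96
7b xor a1 = da
10 xor c1 = d1
11 xor e0 = f1
b2 xor 78 = ca
b9 xor 5e = e7
ad xor d5 = 78
00 xor 87 = 87
6d xor 49 = 24

[85, 193, 150, 218, 209, 241, 202, 231, 120, 135, 36]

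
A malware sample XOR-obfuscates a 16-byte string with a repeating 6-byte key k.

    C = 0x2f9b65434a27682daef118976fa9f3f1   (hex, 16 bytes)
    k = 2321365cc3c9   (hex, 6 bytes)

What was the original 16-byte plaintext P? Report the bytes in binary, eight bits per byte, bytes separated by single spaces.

00001100 10111010 01010011 00011111 10001001 11101110 01001011 00001100 10011000 10101101 11011011 01011110 01001100 10001000 11000101 10101101

The 6-byte key repeats, so the effective keystream is 23 21 36 5c c3 c9 23 21 36 5c c3 c9 23 21 36 5c.
byte 0: 2f XOR 23 = 0c
byte 1: 9b XOR 21 = ba
byte 2: 65 XOR 36 = 53
byte 3: 43 XOR 5c = 1f
byte 4: 4a XOR c3 = 89
byte 5: 27 XOR c9 = ee
byte 6: 68 XOR 23 = 4b
byte 7: 2d XOR 21 = 0c
byte 8: ae XOR 36 = 98
byte 9: f1 XOR 5c = ad
byte 10: 18 XOR c3 = db
byte 11: 97 XOR c9 = 5e
byte 12: 6f XOR 23 = 4c
byte 13: a9 XOR 21 = 88
byte 14: f3 XOR 36 = c5
byte 15: f1 XOR 5c = ad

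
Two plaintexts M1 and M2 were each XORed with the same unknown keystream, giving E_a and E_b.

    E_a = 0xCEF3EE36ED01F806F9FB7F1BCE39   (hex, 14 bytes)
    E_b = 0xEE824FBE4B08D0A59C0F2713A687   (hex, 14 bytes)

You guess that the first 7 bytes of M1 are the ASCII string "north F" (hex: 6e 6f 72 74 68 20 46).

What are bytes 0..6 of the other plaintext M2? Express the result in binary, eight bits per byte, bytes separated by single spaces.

First, E_a ⊕ E_b = (M1 ⊕ K) ⊕ (M2 ⊕ K) = M1 ⊕ M2, so the key drops out. Then M2 = (M1 ⊕ M2) ⊕ M1 over the first 7 bytes.
byte 0: (ce xor ee) xor 6e = 20 xor 6e = 4e
byte 1: (f3 xor 82) xor 6f = 71 xor 6f = 1e
byte 2: (ee xor 4f) xor 72 = a1 xor 72 = d3
byte 3: (36 xor be) xor 74 = 88 xor 74 = fc
byte 4: (ed xor 4b) xor 68 = a6 xor 68 = ce
byte 5: (01 xor 08) xor 20 = 09 xor 20 = 29
byte 6: (f8 xor d0) xor 46 = 28 xor 46 = 6e

01001110 00011110 11010011 11111100 11001110 00101001 01101110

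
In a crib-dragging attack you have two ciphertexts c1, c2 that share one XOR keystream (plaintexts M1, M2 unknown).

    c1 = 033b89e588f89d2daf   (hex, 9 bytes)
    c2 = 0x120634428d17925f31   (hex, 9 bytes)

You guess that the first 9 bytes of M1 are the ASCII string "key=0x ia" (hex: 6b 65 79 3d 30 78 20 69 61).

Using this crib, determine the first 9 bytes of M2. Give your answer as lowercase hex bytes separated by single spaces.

First, c1 ⊕ c2 = (M1 ⊕ K) ⊕ (M2 ⊕ K) = M1 ⊕ M2, so the key drops out. Then M2 = (M1 ⊕ M2) ⊕ M1 over the first 9 bytes.
byte 0: (03 ⊕ 12) ⊕ 6b = 11 ⊕ 6b = 7a
byte 1: (3b ⊕ 06) ⊕ 65 = 3d ⊕ 65 = 58
byte 2: (89 ⊕ 34) ⊕ 79 = bd ⊕ 79 = c4
byte 3: (e5 ⊕ 42) ⊕ 3d = a7 ⊕ 3d = 9a
byte 4: (88 ⊕ 8d) ⊕ 30 = 05 ⊕ 30 = 35
byte 5: (f8 ⊕ 17) ⊕ 78 = ef ⊕ 78 = 97
byte 6: (9d ⊕ 92) ⊕ 20 = 0f ⊕ 20 = 2f
byte 7: (2d ⊕ 5f) ⊕ 69 = 72 ⊕ 69 = 1b
byte 8: (af ⊕ 31) ⊕ 61 = 9e ⊕ 61 = ff

7a 58 c4 9a 35 97 2f 1b ff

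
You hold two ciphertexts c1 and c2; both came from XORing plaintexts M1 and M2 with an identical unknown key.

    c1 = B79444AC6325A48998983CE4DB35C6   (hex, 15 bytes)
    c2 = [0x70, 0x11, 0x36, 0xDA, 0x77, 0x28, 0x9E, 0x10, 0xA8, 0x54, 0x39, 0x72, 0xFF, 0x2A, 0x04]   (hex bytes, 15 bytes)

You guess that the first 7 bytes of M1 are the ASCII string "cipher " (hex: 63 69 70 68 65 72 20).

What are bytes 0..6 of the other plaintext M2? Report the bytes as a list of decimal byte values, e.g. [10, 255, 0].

[164, 236, 2, 30, 113, 127, 26]

First, c1 ⊕ c2 = (M1 ⊕ K) ⊕ (M2 ⊕ K) = M1 ⊕ M2, so the key drops out. Then M2 = (M1 ⊕ M2) ⊕ M1 over the first 7 bytes.
byte 0: (b7 ^ 70) ^ 63 = c7 ^ 63 = a4
byte 1: (94 ^ 11) ^ 69 = 85 ^ 69 = ec
byte 2: (44 ^ 36) ^ 70 = 72 ^ 70 = 02
byte 3: (ac ^ da) ^ 68 = 76 ^ 68 = 1e
byte 4: (63 ^ 77) ^ 65 = 14 ^ 65 = 71
byte 5: (25 ^ 28) ^ 72 = 0d ^ 72 = 7f
byte 6: (a4 ^ 9e) ^ 20 = 3a ^ 20 = 1a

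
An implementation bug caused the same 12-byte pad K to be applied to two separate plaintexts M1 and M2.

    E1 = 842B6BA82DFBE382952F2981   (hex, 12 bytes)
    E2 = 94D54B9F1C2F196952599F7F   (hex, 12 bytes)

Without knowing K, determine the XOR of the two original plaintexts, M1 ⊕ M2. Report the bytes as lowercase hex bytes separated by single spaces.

10 fe 20 37 31 d4 fa eb c7 76 b6 fe

E1 ⊕ E2 = (M1 ⊕ K) ⊕ (M2 ⊕ K) = M1 ⊕ M2 — the shared key cancels under XOR.
84 xor 94 = 10
2b xor d5 = fe
6b xor 4b = 20
a8 xor 9f = 37
2d xor 1c = 31
fb xor 2f = d4
e3 xor 19 = fa
82 xor 69 = eb
95 xor 52 = c7
2f xor 59 = 76
29 xor 9f = b6
81 xor 7f = fe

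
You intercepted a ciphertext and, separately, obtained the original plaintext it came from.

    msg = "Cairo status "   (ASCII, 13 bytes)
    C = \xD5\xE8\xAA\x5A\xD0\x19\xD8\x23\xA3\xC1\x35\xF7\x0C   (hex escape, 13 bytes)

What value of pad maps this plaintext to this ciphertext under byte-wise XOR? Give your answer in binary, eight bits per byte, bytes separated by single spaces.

10010110 10001001 11000011 00101000 10111111 00111001 10101011 01010111 11000010 10110101 01000000 10000100 00101100

Since C = msg ⊕ pad, XORing both sides with msg gives pad = msg ⊕ C.
43 xor d5 = 96
61 xor e8 = 89
69 xor aa = c3
72 xor 5a = 28
6f xor d0 = bf
20 xor 19 = 39
73 xor d8 = ab
74 xor 23 = 57
61 xor a3 = c2
74 xor c1 = b5
75 xor 35 = 40
73 xor f7 = 84
20 xor 0c = 2c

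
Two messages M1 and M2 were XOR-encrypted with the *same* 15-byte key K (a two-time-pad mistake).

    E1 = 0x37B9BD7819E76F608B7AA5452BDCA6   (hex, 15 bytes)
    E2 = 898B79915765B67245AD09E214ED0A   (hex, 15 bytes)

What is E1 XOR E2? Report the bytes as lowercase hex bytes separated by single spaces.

E1 ⊕ E2 = (M1 ⊕ K) ⊕ (M2 ⊕ K) = M1 ⊕ M2 — the shared key cancels under XOR.
 55 ⊕ 137 = 190
185 ⊕ 139 =  50
189 ⊕ 121 = 196
120 ⊕ 145 = 233
 25 ⊕  87 =  78
231 ⊕ 101 = 130
111 ⊕ 182 = 217
 96 ⊕ 114 =  18
139 ⊕  69 = 206
122 ⊕ 173 = 215
165 ⊕   9 = 172
 69 ⊕ 226 = 167
 43 ⊕  20 =  63
220 ⊕ 237 =  49
166 ⊕  10 = 172

be 32 c4 e9 4e 82 d9 12 ce d7 ac a7 3f 31 ac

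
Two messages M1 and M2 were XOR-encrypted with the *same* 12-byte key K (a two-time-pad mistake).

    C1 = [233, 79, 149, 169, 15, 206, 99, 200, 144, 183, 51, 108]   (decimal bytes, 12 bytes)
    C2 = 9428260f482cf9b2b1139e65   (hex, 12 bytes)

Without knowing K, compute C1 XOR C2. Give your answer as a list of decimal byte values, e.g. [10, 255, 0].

[125, 103, 179, 166, 71, 226, 154, 122, 33, 164, 173, 9]

C1 ⊕ C2 = (M1 ⊕ K) ⊕ (M2 ⊕ K) = M1 ⊕ M2 — the shared key cancels under XOR.
e9 ^ 94 = 7d
4f ^ 28 = 67
95 ^ 26 = b3
a9 ^ 0f = a6
0f ^ 48 = 47
ce ^ 2c = e2
63 ^ f9 = 9a
c8 ^ b2 = 7a
90 ^ b1 = 21
b7 ^ 13 = a4
33 ^ 9e = ad
6c ^ 65 = 09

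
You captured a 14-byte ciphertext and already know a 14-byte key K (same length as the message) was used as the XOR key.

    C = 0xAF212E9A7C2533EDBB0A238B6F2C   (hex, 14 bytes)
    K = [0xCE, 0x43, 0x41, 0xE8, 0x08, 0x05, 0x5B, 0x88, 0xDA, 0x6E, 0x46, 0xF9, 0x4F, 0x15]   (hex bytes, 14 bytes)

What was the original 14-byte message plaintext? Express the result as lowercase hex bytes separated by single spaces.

61 62 6f 72 74 20 68 65 61 64 65 72 20 39

XOR is its own inverse, so applying the key byte-wise gives the result directly.
byte 0: af XOR ce = 61
byte 1: 21 XOR 43 = 62
byte 2: 2e XOR 41 = 6f
byte 3: 9a XOR e8 = 72
byte 4: 7c XOR 08 = 74
byte 5: 25 XOR 05 = 20
byte 6: 33 XOR 5b = 68
byte 7: ed XOR 88 = 65
byte 8: bb XOR da = 61
byte 9: 0a XOR 6e = 64
byte 10: 23 XOR 46 = 65
byte 11: 8b XOR f9 = 72
byte 12: 6f XOR 4f = 20
byte 13: 2c XOR 15 = 39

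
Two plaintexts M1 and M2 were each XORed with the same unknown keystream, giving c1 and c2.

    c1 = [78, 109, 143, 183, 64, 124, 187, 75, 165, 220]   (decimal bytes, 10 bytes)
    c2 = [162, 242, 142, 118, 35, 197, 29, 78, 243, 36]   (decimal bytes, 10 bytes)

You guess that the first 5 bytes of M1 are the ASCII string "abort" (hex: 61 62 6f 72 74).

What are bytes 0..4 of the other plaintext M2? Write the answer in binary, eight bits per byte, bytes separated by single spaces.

First, c1 ⊕ c2 = (M1 ⊕ K) ⊕ (M2 ⊕ K) = M1 ⊕ M2, so the key drops out. Then M2 = (M1 ⊕ M2) ⊕ M1 over the first 5 bytes.
byte 0: (4e XOR a2) XOR 61 = ec XOR 61 = 8d
byte 1: (6d XOR f2) XOR 62 = 9f XOR 62 = fd
byte 2: (8f XOR 8e) XOR 6f = 01 XOR 6f = 6e
byte 3: (b7 XOR 76) XOR 72 = c1 XOR 72 = b3
byte 4: (40 XOR 23) XOR 74 = 63 XOR 74 = 17

10001101 11111101 01101110 10110011 00010111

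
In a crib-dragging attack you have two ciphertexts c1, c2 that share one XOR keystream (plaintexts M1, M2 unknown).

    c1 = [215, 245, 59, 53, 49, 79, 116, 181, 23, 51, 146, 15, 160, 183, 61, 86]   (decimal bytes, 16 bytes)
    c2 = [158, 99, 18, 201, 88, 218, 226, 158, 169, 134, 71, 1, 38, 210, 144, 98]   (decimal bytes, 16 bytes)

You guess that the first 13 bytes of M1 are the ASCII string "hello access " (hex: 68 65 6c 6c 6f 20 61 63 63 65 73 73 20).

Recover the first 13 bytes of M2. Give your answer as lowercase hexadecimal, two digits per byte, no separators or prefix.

21f3459006b5f748ddd0a67da6

First, c1 ⊕ c2 = (M1 ⊕ K) ⊕ (M2 ⊕ K) = M1 ⊕ M2, so the key drops out. Then M2 = (M1 ⊕ M2) ⊕ M1 over the first 13 bytes.
byte 0: (d7 ^ 9e) ^ 68 = 49 ^ 68 = 21
byte 1: (f5 ^ 63) ^ 65 = 96 ^ 65 = f3
byte 2: (3b ^ 12) ^ 6c = 29 ^ 6c = 45
byte 3: (35 ^ c9) ^ 6c = fc ^ 6c = 90
byte 4: (31 ^ 58) ^ 6f = 69 ^ 6f = 06
byte 5: (4f ^ da) ^ 20 = 95 ^ 20 = b5
byte 6: (74 ^ e2) ^ 61 = 96 ^ 61 = f7
byte 7: (b5 ^ 9e) ^ 63 = 2b ^ 63 = 48
byte 8: (17 ^ a9) ^ 63 = be ^ 63 = dd
byte 9: (33 ^ 86) ^ 65 = b5 ^ 65 = d0
byte 10: (92 ^ 47) ^ 73 = d5 ^ 73 = a6
byte 11: (0f ^ 01) ^ 73 = 0e ^ 73 = 7d
byte 12: (a0 ^ 26) ^ 20 = 86 ^ 20 = a6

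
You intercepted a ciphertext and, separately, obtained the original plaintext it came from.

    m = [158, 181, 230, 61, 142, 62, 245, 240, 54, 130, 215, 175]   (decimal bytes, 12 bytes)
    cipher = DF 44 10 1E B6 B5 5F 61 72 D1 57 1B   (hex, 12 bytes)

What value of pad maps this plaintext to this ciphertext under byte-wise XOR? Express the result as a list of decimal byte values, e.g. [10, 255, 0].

Since cipher = m ⊕ pad, XORing both sides with m gives pad = m ⊕ cipher.
158 ^ 223 =  65
181 ^  68 = 241
230 ^  16 = 246
 61 ^  30 =  35
142 ^ 182 =  56
 62 ^ 181 = 139
245 ^  95 = 170
240 ^  97 = 145
 54 ^ 114 =  68
130 ^ 209 =  83
215 ^  87 = 128
175 ^  27 = 180

[65, 241, 246, 35, 56, 139, 170, 145, 68, 83, 128, 180]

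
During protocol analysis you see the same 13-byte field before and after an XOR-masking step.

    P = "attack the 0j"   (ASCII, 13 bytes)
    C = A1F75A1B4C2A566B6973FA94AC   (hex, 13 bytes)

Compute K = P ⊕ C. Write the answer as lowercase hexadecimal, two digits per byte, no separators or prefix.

c0832e7a2f41761f0116daa4c6

Since C = P ⊕ K, XORing both sides with P gives K = P ⊕ C.
61 ^ a1 = c0
74 ^ f7 = 83
74 ^ 5a = 2e
61 ^ 1b = 7a
63 ^ 4c = 2f
6b ^ 2a = 41
20 ^ 56 = 76
74 ^ 6b = 1f
68 ^ 69 = 01
65 ^ 73 = 16
20 ^ fa = da
30 ^ 94 = a4
6a ^ ac = c6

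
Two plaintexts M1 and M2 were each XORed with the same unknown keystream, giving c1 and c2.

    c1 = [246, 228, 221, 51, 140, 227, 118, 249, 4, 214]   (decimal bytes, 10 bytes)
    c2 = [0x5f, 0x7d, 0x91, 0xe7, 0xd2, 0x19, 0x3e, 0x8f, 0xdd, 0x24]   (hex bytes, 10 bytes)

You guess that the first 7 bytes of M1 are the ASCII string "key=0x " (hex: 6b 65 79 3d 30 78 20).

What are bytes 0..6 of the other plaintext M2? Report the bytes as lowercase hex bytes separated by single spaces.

c2 fc 35 e9 6e 82 68

First, c1 ⊕ c2 = (M1 ⊕ K) ⊕ (M2 ⊕ K) = M1 ⊕ M2, so the key drops out. Then M2 = (M1 ⊕ M2) ⊕ M1 over the first 7 bytes.
byte 0: (f6 ^ 5f) ^ 6b = a9 ^ 6b = c2
byte 1: (e4 ^ 7d) ^ 65 = 99 ^ 65 = fc
byte 2: (dd ^ 91) ^ 79 = 4c ^ 79 = 35
byte 3: (33 ^ e7) ^ 3d = d4 ^ 3d = e9
byte 4: (8c ^ d2) ^ 30 = 5e ^ 30 = 6e
byte 5: (e3 ^ 19) ^ 78 = fa ^ 78 = 82
byte 6: (76 ^ 3e) ^ 20 = 48 ^ 20 = 68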